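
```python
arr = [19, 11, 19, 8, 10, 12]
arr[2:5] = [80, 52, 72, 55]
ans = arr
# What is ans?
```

arr starts as [19, 11, 19, 8, 10, 12] (length 6). The slice arr[2:5] covers indices [2, 3, 4] with values [19, 8, 10]. Replacing that slice with [80, 52, 72, 55] (different length) produces [19, 11, 80, 52, 72, 55, 12].

[19, 11, 80, 52, 72, 55, 12]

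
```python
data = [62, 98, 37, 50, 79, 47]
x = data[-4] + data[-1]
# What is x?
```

data has length 6. Negative index -4 maps to positive index 6 + (-4) = 2. data[2] = 37.
data has length 6. Negative index -1 maps to positive index 6 + (-1) = 5. data[5] = 47.
Sum: 37 + 47 = 84.

84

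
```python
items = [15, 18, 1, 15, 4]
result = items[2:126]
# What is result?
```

items has length 5. The slice items[2:126] selects indices [2, 3, 4] (2->1, 3->15, 4->4), giving [1, 15, 4].

[1, 15, 4]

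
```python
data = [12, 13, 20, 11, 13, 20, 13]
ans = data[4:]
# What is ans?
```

data has length 7. The slice data[4:] selects indices [4, 5, 6] (4->13, 5->20, 6->13), giving [13, 20, 13].

[13, 20, 13]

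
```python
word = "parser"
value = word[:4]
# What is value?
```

word has length 6. The slice word[:4] selects indices [0, 1, 2, 3] (0->'p', 1->'a', 2->'r', 3->'s'), giving 'pars'.

'pars'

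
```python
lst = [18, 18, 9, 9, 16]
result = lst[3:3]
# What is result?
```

lst has length 5. The slice lst[3:3] resolves to an empty index range, so the result is [].

[]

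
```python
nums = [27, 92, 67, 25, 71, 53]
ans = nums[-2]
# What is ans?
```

nums has length 6. Negative index -2 maps to positive index 6 + (-2) = 4. nums[4] = 71.

71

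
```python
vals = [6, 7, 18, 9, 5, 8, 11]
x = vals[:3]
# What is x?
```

vals has length 7. The slice vals[:3] selects indices [0, 1, 2] (0->6, 1->7, 2->18), giving [6, 7, 18].

[6, 7, 18]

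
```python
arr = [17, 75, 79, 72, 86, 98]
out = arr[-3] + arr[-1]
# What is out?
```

arr has length 6. Negative index -3 maps to positive index 6 + (-3) = 3. arr[3] = 72.
arr has length 6. Negative index -1 maps to positive index 6 + (-1) = 5. arr[5] = 98.
Sum: 72 + 98 = 170.

170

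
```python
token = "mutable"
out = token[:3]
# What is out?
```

token has length 7. The slice token[:3] selects indices [0, 1, 2] (0->'m', 1->'u', 2->'t'), giving 'mut'.

'mut'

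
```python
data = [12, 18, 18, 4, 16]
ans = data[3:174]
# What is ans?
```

data has length 5. The slice data[3:174] selects indices [3, 4] (3->4, 4->16), giving [4, 16].

[4, 16]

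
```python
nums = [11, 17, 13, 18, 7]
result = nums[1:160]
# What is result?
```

nums has length 5. The slice nums[1:160] selects indices [1, 2, 3, 4] (1->17, 2->13, 3->18, 4->7), giving [17, 13, 18, 7].

[17, 13, 18, 7]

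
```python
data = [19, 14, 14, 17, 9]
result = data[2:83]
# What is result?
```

data has length 5. The slice data[2:83] selects indices [2, 3, 4] (2->14, 3->17, 4->9), giving [14, 17, 9].

[14, 17, 9]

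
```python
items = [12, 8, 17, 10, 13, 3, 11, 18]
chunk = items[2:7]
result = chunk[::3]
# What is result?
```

items has length 8. The slice items[2:7] selects indices [2, 3, 4, 5, 6] (2->17, 3->10, 4->13, 5->3, 6->11), giving [17, 10, 13, 3, 11]. So chunk = [17, 10, 13, 3, 11]. chunk has length 5. The slice chunk[::3] selects indices [0, 3] (0->17, 3->3), giving [17, 3].

[17, 3]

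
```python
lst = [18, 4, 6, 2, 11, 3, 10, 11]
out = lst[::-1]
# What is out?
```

lst has length 8. The slice lst[::-1] selects indices [7, 6, 5, 4, 3, 2, 1, 0] (7->11, 6->10, 5->3, 4->11, 3->2, 2->6, 1->4, 0->18), giving [11, 10, 3, 11, 2, 6, 4, 18].

[11, 10, 3, 11, 2, 6, 4, 18]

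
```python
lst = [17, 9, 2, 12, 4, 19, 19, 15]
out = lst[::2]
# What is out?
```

lst has length 8. The slice lst[::2] selects indices [0, 2, 4, 6] (0->17, 2->2, 4->4, 6->19), giving [17, 2, 4, 19].

[17, 2, 4, 19]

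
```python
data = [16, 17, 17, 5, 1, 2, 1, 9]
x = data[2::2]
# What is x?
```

data has length 8. The slice data[2::2] selects indices [2, 4, 6] (2->17, 4->1, 6->1), giving [17, 1, 1].

[17, 1, 1]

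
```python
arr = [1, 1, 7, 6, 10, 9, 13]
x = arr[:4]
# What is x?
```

arr has length 7. The slice arr[:4] selects indices [0, 1, 2, 3] (0->1, 1->1, 2->7, 3->6), giving [1, 1, 7, 6].

[1, 1, 7, 6]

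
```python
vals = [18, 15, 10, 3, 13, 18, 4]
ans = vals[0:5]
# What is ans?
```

vals has length 7. The slice vals[0:5] selects indices [0, 1, 2, 3, 4] (0->18, 1->15, 2->10, 3->3, 4->13), giving [18, 15, 10, 3, 13].

[18, 15, 10, 3, 13]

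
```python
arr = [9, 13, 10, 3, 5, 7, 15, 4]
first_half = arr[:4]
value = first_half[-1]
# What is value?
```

arr has length 8. The slice arr[:4] selects indices [0, 1, 2, 3] (0->9, 1->13, 2->10, 3->3), giving [9, 13, 10, 3]. So first_half = [9, 13, 10, 3]. Then first_half[-1] = 3.

3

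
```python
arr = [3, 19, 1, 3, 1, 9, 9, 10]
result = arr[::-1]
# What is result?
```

arr has length 8. The slice arr[::-1] selects indices [7, 6, 5, 4, 3, 2, 1, 0] (7->10, 6->9, 5->9, 4->1, 3->3, 2->1, 1->19, 0->3), giving [10, 9, 9, 1, 3, 1, 19, 3].

[10, 9, 9, 1, 3, 1, 19, 3]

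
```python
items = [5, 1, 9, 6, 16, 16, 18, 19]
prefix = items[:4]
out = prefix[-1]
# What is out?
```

items has length 8. The slice items[:4] selects indices [0, 1, 2, 3] (0->5, 1->1, 2->9, 3->6), giving [5, 1, 9, 6]. So prefix = [5, 1, 9, 6]. Then prefix[-1] = 6.

6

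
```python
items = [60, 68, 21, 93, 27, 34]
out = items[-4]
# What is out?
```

items has length 6. Negative index -4 maps to positive index 6 + (-4) = 2. items[2] = 21.

21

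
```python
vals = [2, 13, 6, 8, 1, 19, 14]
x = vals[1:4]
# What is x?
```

vals has length 7. The slice vals[1:4] selects indices [1, 2, 3] (1->13, 2->6, 3->8), giving [13, 6, 8].

[13, 6, 8]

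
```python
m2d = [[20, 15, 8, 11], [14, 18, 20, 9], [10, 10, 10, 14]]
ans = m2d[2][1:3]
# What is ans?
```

m2d[2] = [10, 10, 10, 14]. m2d[2] has length 4. The slice m2d[2][1:3] selects indices [1, 2] (1->10, 2->10), giving [10, 10].

[10, 10]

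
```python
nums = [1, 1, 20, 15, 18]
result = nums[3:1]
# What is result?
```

nums has length 5. The slice nums[3:1] resolves to an empty index range, so the result is [].

[]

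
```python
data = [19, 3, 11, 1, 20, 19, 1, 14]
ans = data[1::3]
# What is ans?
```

data has length 8. The slice data[1::3] selects indices [1, 4, 7] (1->3, 4->20, 7->14), giving [3, 20, 14].

[3, 20, 14]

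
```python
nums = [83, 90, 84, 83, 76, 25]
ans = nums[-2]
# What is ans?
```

nums has length 6. Negative index -2 maps to positive index 6 + (-2) = 4. nums[4] = 76.

76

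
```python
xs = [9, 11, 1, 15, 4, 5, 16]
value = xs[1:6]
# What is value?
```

xs has length 7. The slice xs[1:6] selects indices [1, 2, 3, 4, 5] (1->11, 2->1, 3->15, 4->4, 5->5), giving [11, 1, 15, 4, 5].

[11, 1, 15, 4, 5]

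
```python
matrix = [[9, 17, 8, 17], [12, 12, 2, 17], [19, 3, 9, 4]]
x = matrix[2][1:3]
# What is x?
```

matrix[2] = [19, 3, 9, 4]. matrix[2] has length 4. The slice matrix[2][1:3] selects indices [1, 2] (1->3, 2->9), giving [3, 9].

[3, 9]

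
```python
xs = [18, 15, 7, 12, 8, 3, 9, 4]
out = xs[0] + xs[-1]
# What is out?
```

xs has length 8. xs[0] = 18.
xs has length 8. Negative index -1 maps to positive index 8 + (-1) = 7. xs[7] = 4.
Sum: 18 + 4 = 22.

22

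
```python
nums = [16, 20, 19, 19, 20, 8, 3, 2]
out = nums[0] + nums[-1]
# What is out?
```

nums has length 8. nums[0] = 16.
nums has length 8. Negative index -1 maps to positive index 8 + (-1) = 7. nums[7] = 2.
Sum: 16 + 2 = 18.

18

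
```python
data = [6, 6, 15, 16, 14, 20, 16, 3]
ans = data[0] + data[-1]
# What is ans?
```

data has length 8. data[0] = 6.
data has length 8. Negative index -1 maps to positive index 8 + (-1) = 7. data[7] = 3.
Sum: 6 + 3 = 9.

9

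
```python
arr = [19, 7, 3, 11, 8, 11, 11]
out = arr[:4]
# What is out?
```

arr has length 7. The slice arr[:4] selects indices [0, 1, 2, 3] (0->19, 1->7, 2->3, 3->11), giving [19, 7, 3, 11].

[19, 7, 3, 11]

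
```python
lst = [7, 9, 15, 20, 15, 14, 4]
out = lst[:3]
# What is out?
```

lst has length 7. The slice lst[:3] selects indices [0, 1, 2] (0->7, 1->9, 2->15), giving [7, 9, 15].

[7, 9, 15]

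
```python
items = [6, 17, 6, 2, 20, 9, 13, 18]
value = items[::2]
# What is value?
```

items has length 8. The slice items[::2] selects indices [0, 2, 4, 6] (0->6, 2->6, 4->20, 6->13), giving [6, 6, 20, 13].

[6, 6, 20, 13]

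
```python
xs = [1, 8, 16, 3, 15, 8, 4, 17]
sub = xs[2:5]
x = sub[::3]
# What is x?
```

xs has length 8. The slice xs[2:5] selects indices [2, 3, 4] (2->16, 3->3, 4->15), giving [16, 3, 15]. So sub = [16, 3, 15]. sub has length 3. The slice sub[::3] selects indices [0] (0->16), giving [16].

[16]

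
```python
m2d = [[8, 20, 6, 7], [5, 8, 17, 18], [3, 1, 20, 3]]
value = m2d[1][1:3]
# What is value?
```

m2d[1] = [5, 8, 17, 18]. m2d[1] has length 4. The slice m2d[1][1:3] selects indices [1, 2] (1->8, 2->17), giving [8, 17].

[8, 17]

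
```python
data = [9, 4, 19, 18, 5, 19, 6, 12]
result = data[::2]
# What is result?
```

data has length 8. The slice data[::2] selects indices [0, 2, 4, 6] (0->9, 2->19, 4->5, 6->6), giving [9, 19, 5, 6].

[9, 19, 5, 6]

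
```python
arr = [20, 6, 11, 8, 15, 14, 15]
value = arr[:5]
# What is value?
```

arr has length 7. The slice arr[:5] selects indices [0, 1, 2, 3, 4] (0->20, 1->6, 2->11, 3->8, 4->15), giving [20, 6, 11, 8, 15].

[20, 6, 11, 8, 15]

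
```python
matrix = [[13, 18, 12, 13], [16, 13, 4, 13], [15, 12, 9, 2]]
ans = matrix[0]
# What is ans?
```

matrix has 3 rows. Row 0 is [13, 18, 12, 13].

[13, 18, 12, 13]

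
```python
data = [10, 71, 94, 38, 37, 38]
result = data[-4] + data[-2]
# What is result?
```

data has length 6. Negative index -4 maps to positive index 6 + (-4) = 2. data[2] = 94.
data has length 6. Negative index -2 maps to positive index 6 + (-2) = 4. data[4] = 37.
Sum: 94 + 37 = 131.

131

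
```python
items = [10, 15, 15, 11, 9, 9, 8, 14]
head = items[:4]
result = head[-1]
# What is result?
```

items has length 8. The slice items[:4] selects indices [0, 1, 2, 3] (0->10, 1->15, 2->15, 3->11), giving [10, 15, 15, 11]. So head = [10, 15, 15, 11]. Then head[-1] = 11.

11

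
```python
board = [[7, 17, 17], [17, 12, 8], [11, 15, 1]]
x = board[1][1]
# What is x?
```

board[1] = [17, 12, 8]. Taking column 1 of that row yields 12.

12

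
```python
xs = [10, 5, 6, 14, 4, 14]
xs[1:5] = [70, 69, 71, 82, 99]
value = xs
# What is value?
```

xs starts as [10, 5, 6, 14, 4, 14] (length 6). The slice xs[1:5] covers indices [1, 2, 3, 4] with values [5, 6, 14, 4]. Replacing that slice with [70, 69, 71, 82, 99] (different length) produces [10, 70, 69, 71, 82, 99, 14].

[10, 70, 69, 71, 82, 99, 14]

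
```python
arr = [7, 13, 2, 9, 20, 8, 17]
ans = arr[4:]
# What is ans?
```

arr has length 7. The slice arr[4:] selects indices [4, 5, 6] (4->20, 5->8, 6->17), giving [20, 8, 17].

[20, 8, 17]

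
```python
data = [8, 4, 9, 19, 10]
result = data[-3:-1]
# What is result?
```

data has length 5. The slice data[-3:-1] selects indices [2, 3] (2->9, 3->19), giving [9, 19].

[9, 19]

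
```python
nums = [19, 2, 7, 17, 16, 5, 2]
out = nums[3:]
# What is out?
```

nums has length 7. The slice nums[3:] selects indices [3, 4, 5, 6] (3->17, 4->16, 5->5, 6->2), giving [17, 16, 5, 2].

[17, 16, 5, 2]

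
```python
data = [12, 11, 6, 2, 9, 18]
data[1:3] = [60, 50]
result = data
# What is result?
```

data starts as [12, 11, 6, 2, 9, 18] (length 6). The slice data[1:3] covers indices [1, 2] with values [11, 6]. Replacing that slice with [60, 50] (same length) produces [12, 60, 50, 2, 9, 18].

[12, 60, 50, 2, 9, 18]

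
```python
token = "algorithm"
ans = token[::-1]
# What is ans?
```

token has length 9. The slice token[::-1] selects indices [8, 7, 6, 5, 4, 3, 2, 1, 0] (8->'m', 7->'h', 6->'t', 5->'i', 4->'r', 3->'o', 2->'g', 1->'l', 0->'a'), giving 'mhtirogla'.

'mhtirogla'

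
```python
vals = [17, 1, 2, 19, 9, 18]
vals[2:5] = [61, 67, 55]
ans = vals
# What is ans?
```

vals starts as [17, 1, 2, 19, 9, 18] (length 6). The slice vals[2:5] covers indices [2, 3, 4] with values [2, 19, 9]. Replacing that slice with [61, 67, 55] (same length) produces [17, 1, 61, 67, 55, 18].

[17, 1, 61, 67, 55, 18]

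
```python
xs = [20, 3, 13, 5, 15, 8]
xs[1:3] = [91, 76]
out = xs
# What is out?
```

xs starts as [20, 3, 13, 5, 15, 8] (length 6). The slice xs[1:3] covers indices [1, 2] with values [3, 13]. Replacing that slice with [91, 76] (same length) produces [20, 91, 76, 5, 15, 8].

[20, 91, 76, 5, 15, 8]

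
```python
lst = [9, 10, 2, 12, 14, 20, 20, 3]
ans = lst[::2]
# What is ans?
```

lst has length 8. The slice lst[::2] selects indices [0, 2, 4, 6] (0->9, 2->2, 4->14, 6->20), giving [9, 2, 14, 20].

[9, 2, 14, 20]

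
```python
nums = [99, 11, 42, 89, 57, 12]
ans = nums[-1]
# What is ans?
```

nums has length 6. Negative index -1 maps to positive index 6 + (-1) = 5. nums[5] = 12.

12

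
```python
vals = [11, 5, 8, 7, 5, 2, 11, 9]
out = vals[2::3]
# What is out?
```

vals has length 8. The slice vals[2::3] selects indices [2, 5] (2->8, 5->2), giving [8, 2].

[8, 2]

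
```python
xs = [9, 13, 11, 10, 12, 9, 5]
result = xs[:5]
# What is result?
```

xs has length 7. The slice xs[:5] selects indices [0, 1, 2, 3, 4] (0->9, 1->13, 2->11, 3->10, 4->12), giving [9, 13, 11, 10, 12].

[9, 13, 11, 10, 12]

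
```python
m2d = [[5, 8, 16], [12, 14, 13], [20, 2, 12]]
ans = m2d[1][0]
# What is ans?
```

m2d[1] = [12, 14, 13]. Taking column 0 of that row yields 12.

12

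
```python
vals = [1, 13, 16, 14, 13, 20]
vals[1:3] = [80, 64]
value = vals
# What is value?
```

vals starts as [1, 13, 16, 14, 13, 20] (length 6). The slice vals[1:3] covers indices [1, 2] with values [13, 16]. Replacing that slice with [80, 64] (same length) produces [1, 80, 64, 14, 13, 20].

[1, 80, 64, 14, 13, 20]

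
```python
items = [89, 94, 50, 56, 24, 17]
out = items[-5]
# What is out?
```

items has length 6. Negative index -5 maps to positive index 6 + (-5) = 1. items[1] = 94.

94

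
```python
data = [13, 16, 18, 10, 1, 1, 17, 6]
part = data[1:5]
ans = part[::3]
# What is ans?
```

data has length 8. The slice data[1:5] selects indices [1, 2, 3, 4] (1->16, 2->18, 3->10, 4->1), giving [16, 18, 10, 1]. So part = [16, 18, 10, 1]. part has length 4. The slice part[::3] selects indices [0, 3] (0->16, 3->1), giving [16, 1].

[16, 1]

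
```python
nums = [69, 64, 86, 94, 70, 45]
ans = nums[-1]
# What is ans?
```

nums has length 6. Negative index -1 maps to positive index 6 + (-1) = 5. nums[5] = 45.

45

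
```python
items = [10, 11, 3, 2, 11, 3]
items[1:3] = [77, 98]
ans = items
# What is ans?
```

items starts as [10, 11, 3, 2, 11, 3] (length 6). The slice items[1:3] covers indices [1, 2] with values [11, 3]. Replacing that slice with [77, 98] (same length) produces [10, 77, 98, 2, 11, 3].

[10, 77, 98, 2, 11, 3]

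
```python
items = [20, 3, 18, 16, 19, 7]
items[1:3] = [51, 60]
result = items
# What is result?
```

items starts as [20, 3, 18, 16, 19, 7] (length 6). The slice items[1:3] covers indices [1, 2] with values [3, 18]. Replacing that slice with [51, 60] (same length) produces [20, 51, 60, 16, 19, 7].

[20, 51, 60, 16, 19, 7]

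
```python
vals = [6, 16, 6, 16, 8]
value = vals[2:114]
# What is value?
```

vals has length 5. The slice vals[2:114] selects indices [2, 3, 4] (2->6, 3->16, 4->8), giving [6, 16, 8].

[6, 16, 8]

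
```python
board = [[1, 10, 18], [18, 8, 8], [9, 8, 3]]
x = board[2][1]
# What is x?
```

board[2] = [9, 8, 3]. Taking column 1 of that row yields 8.

8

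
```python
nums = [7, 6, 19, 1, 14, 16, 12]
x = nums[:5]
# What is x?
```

nums has length 7. The slice nums[:5] selects indices [0, 1, 2, 3, 4] (0->7, 1->6, 2->19, 3->1, 4->14), giving [7, 6, 19, 1, 14].

[7, 6, 19, 1, 14]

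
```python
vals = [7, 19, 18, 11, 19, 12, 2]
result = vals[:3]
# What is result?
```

vals has length 7. The slice vals[:3] selects indices [0, 1, 2] (0->7, 1->19, 2->18), giving [7, 19, 18].

[7, 19, 18]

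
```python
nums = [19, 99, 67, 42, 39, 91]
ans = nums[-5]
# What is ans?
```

nums has length 6. Negative index -5 maps to positive index 6 + (-5) = 1. nums[1] = 99.

99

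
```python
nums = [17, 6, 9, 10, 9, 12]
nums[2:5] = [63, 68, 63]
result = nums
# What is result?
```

nums starts as [17, 6, 9, 10, 9, 12] (length 6). The slice nums[2:5] covers indices [2, 3, 4] with values [9, 10, 9]. Replacing that slice with [63, 68, 63] (same length) produces [17, 6, 63, 68, 63, 12].

[17, 6, 63, 68, 63, 12]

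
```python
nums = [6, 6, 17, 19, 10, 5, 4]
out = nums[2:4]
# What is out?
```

nums has length 7. The slice nums[2:4] selects indices [2, 3] (2->17, 3->19), giving [17, 19].

[17, 19]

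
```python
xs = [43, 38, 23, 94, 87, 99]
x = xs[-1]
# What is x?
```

xs has length 6. Negative index -1 maps to positive index 6 + (-1) = 5. xs[5] = 99.

99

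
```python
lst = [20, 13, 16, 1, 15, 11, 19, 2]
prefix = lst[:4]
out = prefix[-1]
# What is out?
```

lst has length 8. The slice lst[:4] selects indices [0, 1, 2, 3] (0->20, 1->13, 2->16, 3->1), giving [20, 13, 16, 1]. So prefix = [20, 13, 16, 1]. Then prefix[-1] = 1.

1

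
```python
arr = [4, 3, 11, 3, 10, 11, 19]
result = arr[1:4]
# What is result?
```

arr has length 7. The slice arr[1:4] selects indices [1, 2, 3] (1->3, 2->11, 3->3), giving [3, 11, 3].

[3, 11, 3]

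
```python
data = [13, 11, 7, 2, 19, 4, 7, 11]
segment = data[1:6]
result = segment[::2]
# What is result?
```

data has length 8. The slice data[1:6] selects indices [1, 2, 3, 4, 5] (1->11, 2->7, 3->2, 4->19, 5->4), giving [11, 7, 2, 19, 4]. So segment = [11, 7, 2, 19, 4]. segment has length 5. The slice segment[::2] selects indices [0, 2, 4] (0->11, 2->2, 4->4), giving [11, 2, 4].

[11, 2, 4]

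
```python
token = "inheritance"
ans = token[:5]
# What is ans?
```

token has length 11. The slice token[:5] selects indices [0, 1, 2, 3, 4] (0->'i', 1->'n', 2->'h', 3->'e', 4->'r'), giving 'inher'.

'inher'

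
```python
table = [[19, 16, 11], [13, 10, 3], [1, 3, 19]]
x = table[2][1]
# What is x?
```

table[2] = [1, 3, 19]. Taking column 1 of that row yields 3.

3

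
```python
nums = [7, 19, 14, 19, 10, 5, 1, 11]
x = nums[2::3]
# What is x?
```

nums has length 8. The slice nums[2::3] selects indices [2, 5] (2->14, 5->5), giving [14, 5].

[14, 5]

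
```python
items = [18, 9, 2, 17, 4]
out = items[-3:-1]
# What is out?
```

items has length 5. The slice items[-3:-1] selects indices [2, 3] (2->2, 3->17), giving [2, 17].

[2, 17]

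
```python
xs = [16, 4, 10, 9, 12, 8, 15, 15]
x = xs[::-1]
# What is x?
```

xs has length 8. The slice xs[::-1] selects indices [7, 6, 5, 4, 3, 2, 1, 0] (7->15, 6->15, 5->8, 4->12, 3->9, 2->10, 1->4, 0->16), giving [15, 15, 8, 12, 9, 10, 4, 16].

[15, 15, 8, 12, 9, 10, 4, 16]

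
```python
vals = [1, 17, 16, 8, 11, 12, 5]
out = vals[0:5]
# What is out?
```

vals has length 7. The slice vals[0:5] selects indices [0, 1, 2, 3, 4] (0->1, 1->17, 2->16, 3->8, 4->11), giving [1, 17, 16, 8, 11].

[1, 17, 16, 8, 11]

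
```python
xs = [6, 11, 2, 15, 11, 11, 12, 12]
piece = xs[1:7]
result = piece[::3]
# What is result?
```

xs has length 8. The slice xs[1:7] selects indices [1, 2, 3, 4, 5, 6] (1->11, 2->2, 3->15, 4->11, 5->11, 6->12), giving [11, 2, 15, 11, 11, 12]. So piece = [11, 2, 15, 11, 11, 12]. piece has length 6. The slice piece[::3] selects indices [0, 3] (0->11, 3->11), giving [11, 11].

[11, 11]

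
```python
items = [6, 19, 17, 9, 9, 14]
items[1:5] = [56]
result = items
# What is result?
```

items starts as [6, 19, 17, 9, 9, 14] (length 6). The slice items[1:5] covers indices [1, 2, 3, 4] with values [19, 17, 9, 9]. Replacing that slice with [56] (different length) produces [6, 56, 14].

[6, 56, 14]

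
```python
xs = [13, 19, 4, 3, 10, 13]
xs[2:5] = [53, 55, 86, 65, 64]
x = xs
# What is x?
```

xs starts as [13, 19, 4, 3, 10, 13] (length 6). The slice xs[2:5] covers indices [2, 3, 4] with values [4, 3, 10]. Replacing that slice with [53, 55, 86, 65, 64] (different length) produces [13, 19, 53, 55, 86, 65, 64, 13].

[13, 19, 53, 55, 86, 65, 64, 13]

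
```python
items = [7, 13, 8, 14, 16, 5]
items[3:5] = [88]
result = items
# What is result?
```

items starts as [7, 13, 8, 14, 16, 5] (length 6). The slice items[3:5] covers indices [3, 4] with values [14, 16]. Replacing that slice with [88] (different length) produces [7, 13, 8, 88, 5].

[7, 13, 8, 88, 5]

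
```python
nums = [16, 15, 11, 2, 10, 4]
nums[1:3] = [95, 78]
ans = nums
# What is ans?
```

nums starts as [16, 15, 11, 2, 10, 4] (length 6). The slice nums[1:3] covers indices [1, 2] with values [15, 11]. Replacing that slice with [95, 78] (same length) produces [16, 95, 78, 2, 10, 4].

[16, 95, 78, 2, 10, 4]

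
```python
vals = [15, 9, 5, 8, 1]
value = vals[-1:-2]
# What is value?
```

vals has length 5. The slice vals[-1:-2] resolves to an empty index range, so the result is [].

[]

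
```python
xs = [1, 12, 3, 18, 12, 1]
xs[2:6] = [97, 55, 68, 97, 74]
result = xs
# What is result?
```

xs starts as [1, 12, 3, 18, 12, 1] (length 6). The slice xs[2:6] covers indices [2, 3, 4, 5] with values [3, 18, 12, 1]. Replacing that slice with [97, 55, 68, 97, 74] (different length) produces [1, 12, 97, 55, 68, 97, 74].

[1, 12, 97, 55, 68, 97, 74]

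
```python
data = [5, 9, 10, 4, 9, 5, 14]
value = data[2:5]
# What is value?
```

data has length 7. The slice data[2:5] selects indices [2, 3, 4] (2->10, 3->4, 4->9), giving [10, 4, 9].

[10, 4, 9]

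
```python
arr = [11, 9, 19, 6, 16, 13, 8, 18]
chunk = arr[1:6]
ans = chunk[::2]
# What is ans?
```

arr has length 8. The slice arr[1:6] selects indices [1, 2, 3, 4, 5] (1->9, 2->19, 3->6, 4->16, 5->13), giving [9, 19, 6, 16, 13]. So chunk = [9, 19, 6, 16, 13]. chunk has length 5. The slice chunk[::2] selects indices [0, 2, 4] (0->9, 2->6, 4->13), giving [9, 6, 13].

[9, 6, 13]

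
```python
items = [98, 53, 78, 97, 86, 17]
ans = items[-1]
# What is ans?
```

items has length 6. Negative index -1 maps to positive index 6 + (-1) = 5. items[5] = 17.

17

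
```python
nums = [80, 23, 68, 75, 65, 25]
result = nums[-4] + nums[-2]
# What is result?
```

nums has length 6. Negative index -4 maps to positive index 6 + (-4) = 2. nums[2] = 68.
nums has length 6. Negative index -2 maps to positive index 6 + (-2) = 4. nums[4] = 65.
Sum: 68 + 65 = 133.

133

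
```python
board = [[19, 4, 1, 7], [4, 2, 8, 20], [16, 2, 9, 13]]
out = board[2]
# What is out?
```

board has 3 rows. Row 2 is [16, 2, 9, 13].

[16, 2, 9, 13]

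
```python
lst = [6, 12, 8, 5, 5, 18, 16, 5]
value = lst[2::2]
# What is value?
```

lst has length 8. The slice lst[2::2] selects indices [2, 4, 6] (2->8, 4->5, 6->16), giving [8, 5, 16].

[8, 5, 16]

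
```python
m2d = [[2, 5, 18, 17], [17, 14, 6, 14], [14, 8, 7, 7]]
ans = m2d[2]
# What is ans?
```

m2d has 3 rows. Row 2 is [14, 8, 7, 7].

[14, 8, 7, 7]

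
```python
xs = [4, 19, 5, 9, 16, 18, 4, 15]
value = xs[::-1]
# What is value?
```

xs has length 8. The slice xs[::-1] selects indices [7, 6, 5, 4, 3, 2, 1, 0] (7->15, 6->4, 5->18, 4->16, 3->9, 2->5, 1->19, 0->4), giving [15, 4, 18, 16, 9, 5, 19, 4].

[15, 4, 18, 16, 9, 5, 19, 4]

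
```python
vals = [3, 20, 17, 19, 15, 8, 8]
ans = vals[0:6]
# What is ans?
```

vals has length 7. The slice vals[0:6] selects indices [0, 1, 2, 3, 4, 5] (0->3, 1->20, 2->17, 3->19, 4->15, 5->8), giving [3, 20, 17, 19, 15, 8].

[3, 20, 17, 19, 15, 8]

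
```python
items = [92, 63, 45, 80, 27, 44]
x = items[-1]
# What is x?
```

items has length 6. Negative index -1 maps to positive index 6 + (-1) = 5. items[5] = 44.

44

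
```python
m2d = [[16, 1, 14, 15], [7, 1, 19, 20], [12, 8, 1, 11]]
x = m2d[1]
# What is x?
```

m2d has 3 rows. Row 1 is [7, 1, 19, 20].

[7, 1, 19, 20]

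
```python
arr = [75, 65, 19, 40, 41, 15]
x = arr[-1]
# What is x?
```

arr has length 6. Negative index -1 maps to positive index 6 + (-1) = 5. arr[5] = 15.

15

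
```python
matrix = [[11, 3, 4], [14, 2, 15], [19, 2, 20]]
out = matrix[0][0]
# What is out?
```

matrix[0] = [11, 3, 4]. Taking column 0 of that row yields 11.

11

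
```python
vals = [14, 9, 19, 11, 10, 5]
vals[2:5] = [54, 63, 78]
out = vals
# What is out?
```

vals starts as [14, 9, 19, 11, 10, 5] (length 6). The slice vals[2:5] covers indices [2, 3, 4] with values [19, 11, 10]. Replacing that slice with [54, 63, 78] (same length) produces [14, 9, 54, 63, 78, 5].

[14, 9, 54, 63, 78, 5]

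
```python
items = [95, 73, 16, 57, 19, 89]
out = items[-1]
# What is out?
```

items has length 6. Negative index -1 maps to positive index 6 + (-1) = 5. items[5] = 89.

89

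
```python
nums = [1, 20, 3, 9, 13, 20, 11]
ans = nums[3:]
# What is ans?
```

nums has length 7. The slice nums[3:] selects indices [3, 4, 5, 6] (3->9, 4->13, 5->20, 6->11), giving [9, 13, 20, 11].

[9, 13, 20, 11]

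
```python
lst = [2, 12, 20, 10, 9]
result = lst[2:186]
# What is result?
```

lst has length 5. The slice lst[2:186] selects indices [2, 3, 4] (2->20, 3->10, 4->9), giving [20, 10, 9].

[20, 10, 9]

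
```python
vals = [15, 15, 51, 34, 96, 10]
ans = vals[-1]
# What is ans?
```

vals has length 6. Negative index -1 maps to positive index 6 + (-1) = 5. vals[5] = 10.

10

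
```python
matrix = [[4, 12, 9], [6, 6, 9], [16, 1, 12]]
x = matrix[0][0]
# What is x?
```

matrix[0] = [4, 12, 9]. Taking column 0 of that row yields 4.

4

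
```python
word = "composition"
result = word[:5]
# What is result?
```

word has length 11. The slice word[:5] selects indices [0, 1, 2, 3, 4] (0->'c', 1->'o', 2->'m', 3->'p', 4->'o'), giving 'compo'.

'compo'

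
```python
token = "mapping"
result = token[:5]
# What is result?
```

token has length 7. The slice token[:5] selects indices [0, 1, 2, 3, 4] (0->'m', 1->'a', 2->'p', 3->'p', 4->'i'), giving 'mappi'.

'mappi'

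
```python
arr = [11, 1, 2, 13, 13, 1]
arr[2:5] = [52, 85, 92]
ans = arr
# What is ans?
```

arr starts as [11, 1, 2, 13, 13, 1] (length 6). The slice arr[2:5] covers indices [2, 3, 4] with values [2, 13, 13]. Replacing that slice with [52, 85, 92] (same length) produces [11, 1, 52, 85, 92, 1].

[11, 1, 52, 85, 92, 1]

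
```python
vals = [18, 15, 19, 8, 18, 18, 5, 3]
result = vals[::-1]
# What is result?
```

vals has length 8. The slice vals[::-1] selects indices [7, 6, 5, 4, 3, 2, 1, 0] (7->3, 6->5, 5->18, 4->18, 3->8, 2->19, 1->15, 0->18), giving [3, 5, 18, 18, 8, 19, 15, 18].

[3, 5, 18, 18, 8, 19, 15, 18]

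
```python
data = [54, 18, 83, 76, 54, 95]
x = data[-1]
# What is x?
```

data has length 6. Negative index -1 maps to positive index 6 + (-1) = 5. data[5] = 95.

95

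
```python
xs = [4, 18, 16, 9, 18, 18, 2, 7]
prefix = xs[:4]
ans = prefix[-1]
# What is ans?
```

xs has length 8. The slice xs[:4] selects indices [0, 1, 2, 3] (0->4, 1->18, 2->16, 3->9), giving [4, 18, 16, 9]. So prefix = [4, 18, 16, 9]. Then prefix[-1] = 9.

9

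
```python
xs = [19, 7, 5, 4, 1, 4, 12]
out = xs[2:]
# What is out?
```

xs has length 7. The slice xs[2:] selects indices [2, 3, 4, 5, 6] (2->5, 3->4, 4->1, 5->4, 6->12), giving [5, 4, 1, 4, 12].

[5, 4, 1, 4, 12]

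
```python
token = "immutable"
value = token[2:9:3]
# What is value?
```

token has length 9. The slice token[2:9:3] selects indices [2, 5, 8] (2->'m', 5->'a', 8->'e'), giving 'mae'.

'mae'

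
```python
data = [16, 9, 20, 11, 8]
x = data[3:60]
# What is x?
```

data has length 5. The slice data[3:60] selects indices [3, 4] (3->11, 4->8), giving [11, 8].

[11, 8]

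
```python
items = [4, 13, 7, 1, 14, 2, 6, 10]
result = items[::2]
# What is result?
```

items has length 8. The slice items[::2] selects indices [0, 2, 4, 6] (0->4, 2->7, 4->14, 6->6), giving [4, 7, 14, 6].

[4, 7, 14, 6]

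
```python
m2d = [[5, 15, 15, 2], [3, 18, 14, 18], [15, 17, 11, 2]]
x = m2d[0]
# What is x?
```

m2d has 3 rows. Row 0 is [5, 15, 15, 2].

[5, 15, 15, 2]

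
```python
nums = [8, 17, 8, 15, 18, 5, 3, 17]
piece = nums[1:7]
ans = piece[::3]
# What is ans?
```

nums has length 8. The slice nums[1:7] selects indices [1, 2, 3, 4, 5, 6] (1->17, 2->8, 3->15, 4->18, 5->5, 6->3), giving [17, 8, 15, 18, 5, 3]. So piece = [17, 8, 15, 18, 5, 3]. piece has length 6. The slice piece[::3] selects indices [0, 3] (0->17, 3->18), giving [17, 18].

[17, 18]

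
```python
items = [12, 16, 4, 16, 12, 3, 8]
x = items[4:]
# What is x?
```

items has length 7. The slice items[4:] selects indices [4, 5, 6] (4->12, 5->3, 6->8), giving [12, 3, 8].

[12, 3, 8]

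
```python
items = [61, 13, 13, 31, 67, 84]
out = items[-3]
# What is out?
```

items has length 6. Negative index -3 maps to positive index 6 + (-3) = 3. items[3] = 31.

31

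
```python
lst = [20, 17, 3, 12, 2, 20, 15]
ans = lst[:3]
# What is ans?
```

lst has length 7. The slice lst[:3] selects indices [0, 1, 2] (0->20, 1->17, 2->3), giving [20, 17, 3].

[20, 17, 3]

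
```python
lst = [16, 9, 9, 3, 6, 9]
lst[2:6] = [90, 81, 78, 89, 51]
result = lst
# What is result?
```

lst starts as [16, 9, 9, 3, 6, 9] (length 6). The slice lst[2:6] covers indices [2, 3, 4, 5] with values [9, 3, 6, 9]. Replacing that slice with [90, 81, 78, 89, 51] (different length) produces [16, 9, 90, 81, 78, 89, 51].

[16, 9, 90, 81, 78, 89, 51]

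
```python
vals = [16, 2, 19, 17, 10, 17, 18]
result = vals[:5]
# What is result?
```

vals has length 7. The slice vals[:5] selects indices [0, 1, 2, 3, 4] (0->16, 1->2, 2->19, 3->17, 4->10), giving [16, 2, 19, 17, 10].

[16, 2, 19, 17, 10]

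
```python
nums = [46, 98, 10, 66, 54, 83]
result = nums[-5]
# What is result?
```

nums has length 6. Negative index -5 maps to positive index 6 + (-5) = 1. nums[1] = 98.

98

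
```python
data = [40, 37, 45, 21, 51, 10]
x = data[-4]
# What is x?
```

data has length 6. Negative index -4 maps to positive index 6 + (-4) = 2. data[2] = 45.

45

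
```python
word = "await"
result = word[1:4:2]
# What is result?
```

word has length 5. The slice word[1:4:2] selects indices [1, 3] (1->'w', 3->'i'), giving 'wi'.

'wi'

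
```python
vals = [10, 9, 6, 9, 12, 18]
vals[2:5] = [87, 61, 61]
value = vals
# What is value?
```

vals starts as [10, 9, 6, 9, 12, 18] (length 6). The slice vals[2:5] covers indices [2, 3, 4] with values [6, 9, 12]. Replacing that slice with [87, 61, 61] (same length) produces [10, 9, 87, 61, 61, 18].

[10, 9, 87, 61, 61, 18]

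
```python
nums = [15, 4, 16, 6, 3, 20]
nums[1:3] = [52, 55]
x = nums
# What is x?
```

nums starts as [15, 4, 16, 6, 3, 20] (length 6). The slice nums[1:3] covers indices [1, 2] with values [4, 16]. Replacing that slice with [52, 55] (same length) produces [15, 52, 55, 6, 3, 20].

[15, 52, 55, 6, 3, 20]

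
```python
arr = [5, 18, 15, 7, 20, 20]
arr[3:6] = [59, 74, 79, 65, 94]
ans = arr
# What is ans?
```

arr starts as [5, 18, 15, 7, 20, 20] (length 6). The slice arr[3:6] covers indices [3, 4, 5] with values [7, 20, 20]. Replacing that slice with [59, 74, 79, 65, 94] (different length) produces [5, 18, 15, 59, 74, 79, 65, 94].

[5, 18, 15, 59, 74, 79, 65, 94]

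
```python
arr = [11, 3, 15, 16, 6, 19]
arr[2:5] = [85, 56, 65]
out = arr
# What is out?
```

arr starts as [11, 3, 15, 16, 6, 19] (length 6). The slice arr[2:5] covers indices [2, 3, 4] with values [15, 16, 6]. Replacing that slice with [85, 56, 65] (same length) produces [11, 3, 85, 56, 65, 19].

[11, 3, 85, 56, 65, 19]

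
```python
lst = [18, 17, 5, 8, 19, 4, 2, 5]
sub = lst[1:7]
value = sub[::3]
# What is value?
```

lst has length 8. The slice lst[1:7] selects indices [1, 2, 3, 4, 5, 6] (1->17, 2->5, 3->8, 4->19, 5->4, 6->2), giving [17, 5, 8, 19, 4, 2]. So sub = [17, 5, 8, 19, 4, 2]. sub has length 6. The slice sub[::3] selects indices [0, 3] (0->17, 3->19), giving [17, 19].

[17, 19]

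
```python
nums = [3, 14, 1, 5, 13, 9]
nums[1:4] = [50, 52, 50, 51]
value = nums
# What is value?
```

nums starts as [3, 14, 1, 5, 13, 9] (length 6). The slice nums[1:4] covers indices [1, 2, 3] with values [14, 1, 5]. Replacing that slice with [50, 52, 50, 51] (different length) produces [3, 50, 52, 50, 51, 13, 9].

[3, 50, 52, 50, 51, 13, 9]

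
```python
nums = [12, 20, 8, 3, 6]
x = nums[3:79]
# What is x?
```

nums has length 5. The slice nums[3:79] selects indices [3, 4] (3->3, 4->6), giving [3, 6].

[3, 6]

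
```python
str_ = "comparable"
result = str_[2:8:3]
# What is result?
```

str_ has length 10. The slice str_[2:8:3] selects indices [2, 5] (2->'m', 5->'r'), giving 'mr'.

'mr'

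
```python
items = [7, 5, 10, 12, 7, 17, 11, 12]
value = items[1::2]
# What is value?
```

items has length 8. The slice items[1::2] selects indices [1, 3, 5, 7] (1->5, 3->12, 5->17, 7->12), giving [5, 12, 17, 12].

[5, 12, 17, 12]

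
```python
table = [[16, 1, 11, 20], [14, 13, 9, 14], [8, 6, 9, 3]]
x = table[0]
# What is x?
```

table has 3 rows. Row 0 is [16, 1, 11, 20].

[16, 1, 11, 20]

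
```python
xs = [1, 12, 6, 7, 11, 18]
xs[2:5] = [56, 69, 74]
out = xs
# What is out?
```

xs starts as [1, 12, 6, 7, 11, 18] (length 6). The slice xs[2:5] covers indices [2, 3, 4] with values [6, 7, 11]. Replacing that slice with [56, 69, 74] (same length) produces [1, 12, 56, 69, 74, 18].

[1, 12, 56, 69, 74, 18]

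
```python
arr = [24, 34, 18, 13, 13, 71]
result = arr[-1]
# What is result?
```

arr has length 6. Negative index -1 maps to positive index 6 + (-1) = 5. arr[5] = 71.

71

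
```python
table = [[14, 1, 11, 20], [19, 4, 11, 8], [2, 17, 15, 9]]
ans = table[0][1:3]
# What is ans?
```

table[0] = [14, 1, 11, 20]. table[0] has length 4. The slice table[0][1:3] selects indices [1, 2] (1->1, 2->11), giving [1, 11].

[1, 11]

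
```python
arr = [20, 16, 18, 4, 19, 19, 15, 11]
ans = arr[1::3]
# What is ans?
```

arr has length 8. The slice arr[1::3] selects indices [1, 4, 7] (1->16, 4->19, 7->11), giving [16, 19, 11].

[16, 19, 11]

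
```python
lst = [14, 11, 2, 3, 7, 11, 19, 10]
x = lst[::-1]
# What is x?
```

lst has length 8. The slice lst[::-1] selects indices [7, 6, 5, 4, 3, 2, 1, 0] (7->10, 6->19, 5->11, 4->7, 3->3, 2->2, 1->11, 0->14), giving [10, 19, 11, 7, 3, 2, 11, 14].

[10, 19, 11, 7, 3, 2, 11, 14]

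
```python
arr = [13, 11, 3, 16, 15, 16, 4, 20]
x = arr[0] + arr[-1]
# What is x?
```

arr has length 8. arr[0] = 13.
arr has length 8. Negative index -1 maps to positive index 8 + (-1) = 7. arr[7] = 20.
Sum: 13 + 20 = 33.

33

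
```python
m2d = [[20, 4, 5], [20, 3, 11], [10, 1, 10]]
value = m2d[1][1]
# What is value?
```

m2d[1] = [20, 3, 11]. Taking column 1 of that row yields 3.

3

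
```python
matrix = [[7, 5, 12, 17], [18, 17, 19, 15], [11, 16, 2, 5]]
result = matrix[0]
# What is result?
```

matrix has 3 rows. Row 0 is [7, 5, 12, 17].

[7, 5, 12, 17]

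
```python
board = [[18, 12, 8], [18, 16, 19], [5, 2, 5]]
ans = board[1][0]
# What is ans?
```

board[1] = [18, 16, 19]. Taking column 0 of that row yields 18.

18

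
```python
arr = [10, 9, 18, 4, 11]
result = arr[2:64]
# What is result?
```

arr has length 5. The slice arr[2:64] selects indices [2, 3, 4] (2->18, 3->4, 4->11), giving [18, 4, 11].

[18, 4, 11]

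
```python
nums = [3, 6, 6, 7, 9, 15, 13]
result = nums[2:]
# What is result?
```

nums has length 7. The slice nums[2:] selects indices [2, 3, 4, 5, 6] (2->6, 3->7, 4->9, 5->15, 6->13), giving [6, 7, 9, 15, 13].

[6, 7, 9, 15, 13]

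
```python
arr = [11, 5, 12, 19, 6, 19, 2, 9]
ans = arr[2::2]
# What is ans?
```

arr has length 8. The slice arr[2::2] selects indices [2, 4, 6] (2->12, 4->6, 6->2), giving [12, 6, 2].

[12, 6, 2]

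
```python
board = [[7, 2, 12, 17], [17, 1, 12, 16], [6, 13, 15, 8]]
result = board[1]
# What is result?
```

board has 3 rows. Row 1 is [17, 1, 12, 16].

[17, 1, 12, 16]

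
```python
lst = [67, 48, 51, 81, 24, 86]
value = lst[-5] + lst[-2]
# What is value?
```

lst has length 6. Negative index -5 maps to positive index 6 + (-5) = 1. lst[1] = 48.
lst has length 6. Negative index -2 maps to positive index 6 + (-2) = 4. lst[4] = 24.
Sum: 48 + 24 = 72.

72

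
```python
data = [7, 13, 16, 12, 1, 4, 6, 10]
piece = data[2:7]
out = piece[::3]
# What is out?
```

data has length 8. The slice data[2:7] selects indices [2, 3, 4, 5, 6] (2->16, 3->12, 4->1, 5->4, 6->6), giving [16, 12, 1, 4, 6]. So piece = [16, 12, 1, 4, 6]. piece has length 5. The slice piece[::3] selects indices [0, 3] (0->16, 3->4), giving [16, 4].

[16, 4]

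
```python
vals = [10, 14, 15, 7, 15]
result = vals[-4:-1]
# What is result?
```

vals has length 5. The slice vals[-4:-1] selects indices [1, 2, 3] (1->14, 2->15, 3->7), giving [14, 15, 7].

[14, 15, 7]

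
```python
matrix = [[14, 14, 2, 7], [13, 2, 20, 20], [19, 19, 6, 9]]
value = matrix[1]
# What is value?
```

matrix has 3 rows. Row 1 is [13, 2, 20, 20].

[13, 2, 20, 20]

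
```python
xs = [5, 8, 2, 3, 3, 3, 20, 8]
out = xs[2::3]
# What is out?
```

xs has length 8. The slice xs[2::3] selects indices [2, 5] (2->2, 5->3), giving [2, 3].

[2, 3]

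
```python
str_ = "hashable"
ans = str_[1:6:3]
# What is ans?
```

str_ has length 8. The slice str_[1:6:3] selects indices [1, 4] (1->'a', 4->'a'), giving 'aa'.

'aa'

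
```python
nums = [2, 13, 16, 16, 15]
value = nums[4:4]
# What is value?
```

nums has length 5. The slice nums[4:4] resolves to an empty index range, so the result is [].

[]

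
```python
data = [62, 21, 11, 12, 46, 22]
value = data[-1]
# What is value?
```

data has length 6. Negative index -1 maps to positive index 6 + (-1) = 5. data[5] = 22.

22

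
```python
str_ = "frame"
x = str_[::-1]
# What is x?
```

str_ has length 5. The slice str_[::-1] selects indices [4, 3, 2, 1, 0] (4->'e', 3->'m', 2->'a', 1->'r', 0->'f'), giving 'emarf'.

'emarf'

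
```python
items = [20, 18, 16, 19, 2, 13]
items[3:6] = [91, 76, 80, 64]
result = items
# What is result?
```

items starts as [20, 18, 16, 19, 2, 13] (length 6). The slice items[3:6] covers indices [3, 4, 5] with values [19, 2, 13]. Replacing that slice with [91, 76, 80, 64] (different length) produces [20, 18, 16, 91, 76, 80, 64].

[20, 18, 16, 91, 76, 80, 64]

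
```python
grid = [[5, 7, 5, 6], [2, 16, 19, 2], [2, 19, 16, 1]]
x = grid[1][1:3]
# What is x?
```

grid[1] = [2, 16, 19, 2]. grid[1] has length 4. The slice grid[1][1:3] selects indices [1, 2] (1->16, 2->19), giving [16, 19].

[16, 19]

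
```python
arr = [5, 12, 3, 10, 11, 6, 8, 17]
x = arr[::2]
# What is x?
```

arr has length 8. The slice arr[::2] selects indices [0, 2, 4, 6] (0->5, 2->3, 4->11, 6->8), giving [5, 3, 11, 8].

[5, 3, 11, 8]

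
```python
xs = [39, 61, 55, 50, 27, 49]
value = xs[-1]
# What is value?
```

xs has length 6. Negative index -1 maps to positive index 6 + (-1) = 5. xs[5] = 49.

49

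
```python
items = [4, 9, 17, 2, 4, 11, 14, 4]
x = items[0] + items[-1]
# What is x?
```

items has length 8. items[0] = 4.
items has length 8. Negative index -1 maps to positive index 8 + (-1) = 7. items[7] = 4.
Sum: 4 + 4 = 8.

8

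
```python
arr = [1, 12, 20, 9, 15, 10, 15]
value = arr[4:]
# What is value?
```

arr has length 7. The slice arr[4:] selects indices [4, 5, 6] (4->15, 5->10, 6->15), giving [15, 10, 15].

[15, 10, 15]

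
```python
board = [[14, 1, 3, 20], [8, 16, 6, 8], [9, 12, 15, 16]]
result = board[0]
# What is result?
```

board has 3 rows. Row 0 is [14, 1, 3, 20].

[14, 1, 3, 20]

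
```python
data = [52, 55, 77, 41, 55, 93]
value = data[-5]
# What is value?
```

data has length 6. Negative index -5 maps to positive index 6 + (-5) = 1. data[1] = 55.

55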